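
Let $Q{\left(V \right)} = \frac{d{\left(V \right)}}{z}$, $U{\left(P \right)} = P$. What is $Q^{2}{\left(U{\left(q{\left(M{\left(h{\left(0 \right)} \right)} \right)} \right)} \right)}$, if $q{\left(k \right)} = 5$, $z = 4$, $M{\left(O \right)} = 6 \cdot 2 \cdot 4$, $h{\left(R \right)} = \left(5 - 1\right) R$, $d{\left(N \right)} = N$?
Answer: $\frac{25}{16} \approx 1.5625$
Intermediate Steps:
$h{\left(R \right)} = 4 R$
$M{\left(O \right)} = 48$ ($M{\left(O \right)} = 12 \cdot 4 = 48$)
$Q{\left(V \right)} = \frac{V}{4}$
$Q^{2}{\left(U{\left(q{\left(M{\left(h{\left(0 \right)} \right)} \right)} \right)} \right)} = \left(\frac{1}{4} \cdot 5\right)^{2} = \left(\frac{5}{4}\right)^{2} = \frac{25}{16}$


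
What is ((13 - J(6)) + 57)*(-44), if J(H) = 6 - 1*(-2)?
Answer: -2728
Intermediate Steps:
J(H) = 8 (J(H) = 6 + 2 = 8)
((13 - J(6)) + 57)*(-44) = ((13 - 1*8) + 57)*(-44) = ((13 - 8) + 57)*(-44) = (5 + 57)*(-44) = 62*(-44) = -2728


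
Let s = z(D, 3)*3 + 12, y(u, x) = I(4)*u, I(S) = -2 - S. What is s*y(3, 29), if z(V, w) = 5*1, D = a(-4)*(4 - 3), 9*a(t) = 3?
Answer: -486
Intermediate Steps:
a(t) = 1/3 (a(t) = (1/9)*3 = 1/3)
D = 1/3 (D = (4 - 3)/3 = (1/3)*1 = 1/3 ≈ 0.33333)
y(u, x) = -6*u (y(u, x) = (-2 - 1*4)*u = (-2 - 4)*u = -6*u)
z(V, w) = 5
s = 27 (s = 5*3 + 12 = 15 + 12 = 27)
s*y(3, 29) = 27*(-6*3) = 27*(-18) = -486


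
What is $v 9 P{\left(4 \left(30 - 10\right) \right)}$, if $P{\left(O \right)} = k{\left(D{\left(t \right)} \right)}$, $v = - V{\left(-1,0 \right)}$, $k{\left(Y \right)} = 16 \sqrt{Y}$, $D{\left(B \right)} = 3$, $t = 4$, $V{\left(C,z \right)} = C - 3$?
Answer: $576 \sqrt{3} \approx 997.66$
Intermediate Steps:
$V{\left(C,z \right)} = -3 + C$
$v = 4$ ($v = - (-3 - 1) = \left(-1\right) \left(-4\right) = 4$)
$P{\left(O \right)} = 16 \sqrt{3}$
$v 9 P{\left(4 \left(30 - 10\right) \right)} = 4 \cdot 9 \cdot 16 \sqrt{3} = 36 \cdot 16 \sqrt{3} = 576 \sqrt{3}$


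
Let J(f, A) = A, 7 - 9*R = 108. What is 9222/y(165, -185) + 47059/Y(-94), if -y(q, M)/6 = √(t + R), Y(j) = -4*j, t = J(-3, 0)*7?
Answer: 47059/376 + 4611*I*√101/101 ≈ 125.16 + 458.81*I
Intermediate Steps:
R = -101/9 (R = 7/9 - ⅑*108 = 7/9 - 12 = -101/9 ≈ -11.222)
t = 0 (t = 0*7 = 0)
y(q, M) = -2*I*√101 (y(q, M) = -6*√(0 - 101/9) = -2*I*√101)
9222/y(165, -185) + 47059/Y(-94) = 9222/((-2*I*√101)) + 47059/((-4*(-94))) = 9222*(I*√101/202) + 47059/376 = 4611*I*√101/101 + 47059*(1/376) = 4611*I*√101/101 + 47059/376 = 47059/376 + 4611*I*√101/101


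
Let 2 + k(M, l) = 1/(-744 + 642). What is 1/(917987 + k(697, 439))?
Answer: 102/93634469 ≈ 1.0893e-6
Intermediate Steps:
k(M, l) = -205/102 (k(M, l) = -2 + 1/(-744 + 642) = -2 + 1/(-102) = -2 - 1/102 = -205/102)
1/(917987 + k(697, 439)) = 1/(917987 - 205/102) = 1/(93634469/102) = 102/93634469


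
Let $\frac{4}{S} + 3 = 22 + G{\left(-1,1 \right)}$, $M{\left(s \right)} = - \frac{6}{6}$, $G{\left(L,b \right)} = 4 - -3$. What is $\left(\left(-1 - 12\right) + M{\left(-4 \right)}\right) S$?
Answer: $- \frac{28}{13} \approx -2.1538$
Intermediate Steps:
$G{\left(L,b \right)} = 7$ ($G{\left(L,b \right)} = 4 + 3 = 7$)
$M{\left(s \right)} = -1$ ($M{\left(s \right)} = \left(-6\right) \frac{1}{6} = -1$)
$S = \frac{2}{13}$ ($S = \frac{4}{-3 + \left(22 + 7\right)} = \frac{4}{-3 + 29} = \frac{4}{26} = 4 \cdot \frac{1}{26} = \frac{2}{13} \approx 0.15385$)
$\left(\left(-1 - 12\right) + M{\left(-4 \right)}\right) S = \left(\left(-1 - 12\right) - 1\right) \frac{2}{13} = \left(-13 - 1\right) \frac{2}{13} = \left(-14\right) \frac{2}{13} = - \frac{28}{13}$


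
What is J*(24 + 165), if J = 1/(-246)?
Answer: -63/82 ≈ -0.76829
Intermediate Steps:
J = -1/246 ≈ -0.0040650
J*(24 + 165) = -(24 + 165)/246 = -1/246*189 = -63/82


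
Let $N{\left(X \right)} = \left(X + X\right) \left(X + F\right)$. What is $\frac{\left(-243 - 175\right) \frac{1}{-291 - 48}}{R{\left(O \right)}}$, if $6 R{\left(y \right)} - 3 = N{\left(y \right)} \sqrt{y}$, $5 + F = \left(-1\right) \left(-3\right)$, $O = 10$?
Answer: $- \frac{2508}{28926983} + \frac{133760 \sqrt{10}}{28926983} \approx 0.014536$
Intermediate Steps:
$F = -2$ ($F = -5 - -3 = -5 + 3 = -2$)
$N{\left(X \right)} = 2 X \left(-2 + X\right)$ ($N{\left(X \right)} = \left(X + X\right) \left(X - 2\right) = 2 X \left(-2 + X\right)$)
$R{\left(y \right)} = \frac{1}{2} + \frac{y^{\frac{3}{2}} \left(-2 + y\right)}{3}$ ($R{\left(y \right)} = \frac{1}{2} + \frac{2 y \left(-2 + y\right) \sqrt{y}}{6} = \frac{1}{2} + \frac{2 y^{\frac{3}{2}} \left(-2 + y\right)}{6} = \frac{1}{2} + \frac{y^{\frac{3}{2}} \left(-2 + y\right)}{3}$)
$\frac{\left(-243 - 175\right) \frac{1}{-291 - 48}}{R{\left(O \right)}} = \frac{\left(-243 - 175\right) \frac{1}{-291 - 48}}{\frac{1}{2} + \frac{10^{\frac{3}{2}} \left(-2 + 10\right)}{3}} = \frac{\left(-418\right) \frac{1}{-339}}{\frac{1}{2} + \frac{1}{3} \cdot 10 \sqrt{10} \cdot 8} = \frac{\left(-418\right) \left(- \frac{1}{339}\right)}{\frac{1}{2} + \frac{80 \sqrt{10}}{3}} = \frac{418}{339 \left(\frac{1}{2} + \frac{80 \sqrt{10}}{3}\right)}$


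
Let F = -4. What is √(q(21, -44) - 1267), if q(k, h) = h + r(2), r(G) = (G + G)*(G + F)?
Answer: I*√1319 ≈ 36.318*I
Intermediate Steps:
r(G) = 2*G*(-4 + G) (r(G) = (G + G)*(G - 4) = (2*G)*(-4 + G) = 2*G*(-4 + G))
q(k, h) = -8 + h (q(k, h) = h + 2*2*(-4 + 2) = h + 2*2*(-2) = h - 8 = -8 + h)
√(q(21, -44) - 1267) = √((-8 - 44) - 1267) = √(-52 - 1267) = √(-1319) = I*√1319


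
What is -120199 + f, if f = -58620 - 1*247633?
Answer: -426452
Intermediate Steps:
f = -306253 (f = -58620 - 247633 = -306253)
-120199 + f = -120199 - 306253 = -426452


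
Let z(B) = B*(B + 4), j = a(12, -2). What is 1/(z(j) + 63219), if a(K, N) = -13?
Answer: 1/63336 ≈ 1.5789e-5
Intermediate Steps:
j = -13
z(B) = B*(4 + B)
1/(z(j) + 63219) = 1/(-13*(4 - 13) + 63219) = 1/(-13*(-9) + 63219) = 1/(117 + 63219) = 1/63336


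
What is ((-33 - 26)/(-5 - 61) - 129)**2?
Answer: 71487025/4356 ≈ 16411.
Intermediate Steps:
((-33 - 26)/(-5 - 61) - 129)**2 = (-59/(-66) - 129)**2 = (-59*(-1/66) - 129)**2 = (59/66 - 129)**2 = (-8455/66)**2 = 71487025/4356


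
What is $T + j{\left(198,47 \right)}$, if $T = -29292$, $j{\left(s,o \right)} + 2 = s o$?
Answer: $-19988$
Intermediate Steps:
$j{\left(s,o \right)} = -2 + o s$ ($j{\left(s,o \right)} = -2 + s o = -2 + o s$)
$T + j{\left(198,47 \right)} = -29292 + \left(-2 + 47 \cdot 198\right) = -29292 + \left(-2 + 9306\right) = -29292 + 9304 = -19988$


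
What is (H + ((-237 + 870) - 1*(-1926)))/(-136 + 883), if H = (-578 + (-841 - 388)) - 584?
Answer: 56/249 ≈ 0.22490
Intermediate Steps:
H = -2391 (H = (-578 - 1229) - 584 = -1807 - 584 = -2391)
(H + ((-237 + 870) - 1*(-1926)))/(-136 + 883) = (-2391 + ((-237 + 870) - 1*(-1926)))/(-136 + 883) = (-2391 + (633 + 1926))/747 = (-2391 + 2559)*(1/747) = 168*(1/747) = 56/249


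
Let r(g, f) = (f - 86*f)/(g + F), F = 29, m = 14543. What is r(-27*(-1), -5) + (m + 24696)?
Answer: 2197809/56 ≈ 39247.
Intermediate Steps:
r(g, f) = -85*f/(29 + g) (r(g, f) = (f - 86*f)/(g + 29) = (-85*f)/(29 + g) = -85*f/(29 + g))
r(-27*(-1), -5) + (m + 24696) = -85*(-5)/(29 - 27*(-1)) + (14543 + 24696) = -85*(-5)/(29 + 27) + 39239 = -85*(-5)/56 + 39239 = -85*(-5)*1/56 + 39239 = 425/56 + 39239 = 2197809/56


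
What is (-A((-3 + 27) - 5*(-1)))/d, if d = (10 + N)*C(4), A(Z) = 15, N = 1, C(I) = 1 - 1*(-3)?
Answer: -15/44 ≈ -0.34091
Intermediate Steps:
C(I) = 4 (C(I) = 1 + 3 = 4)
d = 44 (d = (10 + 1)*4 = 11*4 = 44)
(-A((-3 + 27) - 5*(-1)))/d = -1*15/44 = -15*1/44 = -15/44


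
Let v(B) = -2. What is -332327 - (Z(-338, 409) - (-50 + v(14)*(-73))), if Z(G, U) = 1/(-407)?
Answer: -135218016/407 ≈ -3.3223e+5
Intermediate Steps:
Z(G, U) = -1/407
-332327 - (Z(-338, 409) - (-50 + v(14)*(-73))) = -332327 - (-1/407 - (-50 - 2*(-73))) = -332327 - (-1/407 - (-50 + 146)) = -332327 - (-1/407 - 1*96) = -332327 - (-1/407 - 96) = -332327 - 1*(-39073/407) = -332327 + 39073/407 = -135218016/407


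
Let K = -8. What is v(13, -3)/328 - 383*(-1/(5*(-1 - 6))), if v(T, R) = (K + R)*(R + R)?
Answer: -61657/5740 ≈ -10.742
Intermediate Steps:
v(T, R) = 2*R*(-8 + R) (v(T, R) = (-8 + R)*(R + R) = (-8 + R)*(2*R) = 2*R*(-8 + R))
v(13, -3)/328 - 383*(-1/(5*(-1 - 6))) = (2*(-3)*(-8 - 3))/328 - 383*(-1/(5*(-1 - 6))) = (2*(-3)*(-11))*(1/328) - 383/((-7*(-5))) = 66*(1/328) - 383/35 = 33/164 - 383*1/35 = 33/164 - 383/35 = -61657/5740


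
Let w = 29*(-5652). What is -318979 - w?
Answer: -155071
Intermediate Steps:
w = -163908
-318979 - w = -318979 - 1*(-163908) = -318979 + 163908 = -155071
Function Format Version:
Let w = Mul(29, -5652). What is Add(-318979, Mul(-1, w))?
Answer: -155071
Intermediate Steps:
w = -163908
Add(-318979, Mul(-1, w)) = Add(-318979, Mul(-1, -163908)) = Add(-318979, 163908) = -155071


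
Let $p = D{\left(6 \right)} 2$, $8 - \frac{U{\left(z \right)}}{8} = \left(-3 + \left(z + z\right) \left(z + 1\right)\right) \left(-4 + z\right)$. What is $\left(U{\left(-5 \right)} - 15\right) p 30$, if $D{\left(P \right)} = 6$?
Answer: $976680$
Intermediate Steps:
$U{\left(z \right)} = 64 - 8 \left(-4 + z\right) \left(-3 + 2 z \left(1 + z\right)\right)$ ($U{\left(z \right)} = 64 - 8 \left(-3 + \left(z + z\right) \left(z + 1\right)\right) \left(-4 + z\right) = 64 - 8 \left(-3 + 2 z \left(1 + z\right)\right) \left(-4 + z\right) = 64 - 8 \left(-4 + z\right) \left(-3 + 2 z \left(1 + z\right)\right)$)
$p = 12$ ($p = 6 \cdot 2 = 12$)
$\left(U{\left(-5 \right)} - 15\right) p 30 = \left(\left(-32 - 16 \left(-5\right)^{3} + 48 \left(-5\right)^{2} + 88 \left(-5\right)\right) - 15\right) 12 \cdot 30 = \left(\left(-32 - -2000 + 48 \cdot 25 - 440\right) - 15\right) 12 \cdot 30 = \left(\left(-32 + 2000 + 1200 - 440\right) - 15\right) 12 \cdot 30 = \left(2728 - 15\right) 12 \cdot 30 = 2713 \cdot 12 \cdot 30 = 32556 \cdot 30 = 976680$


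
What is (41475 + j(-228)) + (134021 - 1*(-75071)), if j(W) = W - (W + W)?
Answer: 250795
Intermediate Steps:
j(W) = -W (j(W) = W - 2*W = -W)
(41475 + j(-228)) + (134021 - 1*(-75071)) = (41475 - 1*(-228)) + (134021 - 1*(-75071)) = (41475 + 228) + (134021 + 75071) = 41703 + 209092 = 250795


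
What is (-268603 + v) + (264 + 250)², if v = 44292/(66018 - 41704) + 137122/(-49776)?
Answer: -78451723573/17797848 ≈ -4407.9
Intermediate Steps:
v = -16607437/17797848 (v = 44292/24314 + 137122*(-1/49776) = 44292*(1/24314) - 4033/1464 = 22146/12157 - 4033/1464 = -16607437/17797848 ≈ -0.93312)
(-268603 + v) + (264 + 250)² = (-268603 - 16607437/17797848) + (264 + 250)² = -4780571973781/17797848 + 514² = -4780571973781/17797848 + 264196 = -78451723573/17797848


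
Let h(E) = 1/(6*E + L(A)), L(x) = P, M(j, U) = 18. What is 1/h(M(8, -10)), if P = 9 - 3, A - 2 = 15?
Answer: 114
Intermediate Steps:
A = 17 (A = 2 + 15 = 17)
P = 6
L(x) = 6
h(E) = 1/(6 + 6*E) (h(E) = 1/(6*E + 6) = 1/(6 + 6*E))
1/h(M(8, -10)) = 1/(1/(6*(1 + 18))) = 1/((1/6)/19) = 1/((1/6)*(1/19)) = 1/(1/114) = 114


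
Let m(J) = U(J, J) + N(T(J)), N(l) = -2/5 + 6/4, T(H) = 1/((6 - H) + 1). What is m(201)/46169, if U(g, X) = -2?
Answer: -9/461690 ≈ -1.9494e-5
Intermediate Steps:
T(H) = 1/(7 - H)
N(l) = 11/10 (N(l) = -2*1/5 + 6*(1/4) = -2/5 + 3/2 = 11/10)
m(J) = -9/10 (m(J) = -2 + 11/10 = -9/10)
m(201)/46169 = -9/10/46169 = -9/10*1/46169 = -9/461690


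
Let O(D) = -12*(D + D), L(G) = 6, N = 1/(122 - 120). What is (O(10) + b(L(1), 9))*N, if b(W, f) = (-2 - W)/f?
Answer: -1084/9 ≈ -120.44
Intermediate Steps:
N = ½ (N = 1/2 = ½ ≈ 0.50000)
O(D) = -24*D
b(W, f) = (-2 - W)/f
(O(10) + b(L(1), 9))*N = (-24*10 + (-2 - 1*6)/9)*(½) = (-240 + (-2 - 6)/9)*(½) = (-240 + (⅑)*(-8))*(½) = (-240 - 8/9)*(½) = -2168/9*½ = -1084/9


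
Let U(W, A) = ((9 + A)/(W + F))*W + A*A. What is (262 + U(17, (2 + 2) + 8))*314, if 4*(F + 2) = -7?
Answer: 7205044/53 ≈ 1.3594e+5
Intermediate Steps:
F = -15/4 (F = -2 + (1/4)*(-7) = -2 - 7/4 = -15/4 ≈ -3.7500)
U(W, A) = A**2 + W*(9 + A)/(-15/4 + W) (U(W, A) = ((9 + A)/(W - 15/4))*W + A*A = ((9 + A)/(-15/4 + W))*W + A**2 = W*(9 + A)/(-15/4 + W) + A**2 = A**2 + W*(9 + A)/(-15/4 + W))
(262 + U(17, (2 + 2) + 8))*314 = (262 + (-15*((2 + 2) + 8)**2 + 36*17 + 4*((2 + 2) + 8)*17 + 4*17*((2 + 2) + 8)**2)/(-15 + 4*17))*314 = (262 + (-15*(4 + 8)**2 + 612 + 4*(4 + 8)*17 + 4*17*(4 + 8)**2)/(-15 + 68))*314 = (262 + (-15*12**2 + 612 + 4*12*17 + 4*17*12**2)/53)*314 = (262 + (-15*144 + 612 + 816 + 4*17*144)/53)*314 = (262 + (-2160 + 612 + 816 + 9792)/53)*314 = (262 + (1/53)*9060)*314 = (262 + 9060/53)*314 = (22946/53)*314 = 7205044/53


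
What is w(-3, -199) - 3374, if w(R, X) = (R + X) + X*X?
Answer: 36025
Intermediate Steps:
w(R, X) = R + X + X**2 (w(R, X) = (R + X) + X**2 = R + X + X**2)
w(-3, -199) - 3374 = (-3 - 199 + (-199)**2) - 3374 = (-3 - 199 + 39601) - 3374 = 39399 - 3374 = 36025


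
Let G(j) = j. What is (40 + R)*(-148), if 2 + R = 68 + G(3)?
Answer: -16132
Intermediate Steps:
R = 69 (R = -2 + (68 + 3) = -2 + 71 = 69)
(40 + R)*(-148) = (40 + 69)*(-148) = 109*(-148) = -16132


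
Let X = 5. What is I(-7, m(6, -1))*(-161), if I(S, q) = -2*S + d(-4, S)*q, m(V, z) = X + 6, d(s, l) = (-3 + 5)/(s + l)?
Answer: -1932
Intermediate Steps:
d(s, l) = 2/(l + s)
m(V, z) = 11 (m(V, z) = 5 + 6 = 11)
I(S, q) = -2*S + 2*q/(-4 + S) (I(S, q) = -2*S + (2/(S - 4))*q = -2*S + (2/(-4 + S))*q = -2*S + 2*q/(-4 + S))
I(-7, m(6, -1))*(-161) = (2*(11 - 1*(-7)*(-4 - 7))/(-4 - 7))*(-161) = (2*(11 - 1*(-7)*(-11))/(-11))*(-161) = (2*(-1/11)*(11 - 77))*(-161) = (2*(-1/11)*(-66))*(-161) = 12*(-161) = -1932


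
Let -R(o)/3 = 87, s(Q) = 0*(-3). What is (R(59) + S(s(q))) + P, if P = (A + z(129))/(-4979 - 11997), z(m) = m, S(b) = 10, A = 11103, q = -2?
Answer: -267013/1061 ≈ -251.66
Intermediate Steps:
s(Q) = 0
R(o) = -261 (R(o) = -3*87 = -261)
P = -702/1061 (P = (11103 + 129)/(-4979 - 11997) = 11232/(-16976) = 11232*(-1/16976) = -702/1061 ≈ -0.66164)
(R(59) + S(s(q))) + P = (-261 + 10) - 702/1061 = -251 - 702/1061 = -267013/1061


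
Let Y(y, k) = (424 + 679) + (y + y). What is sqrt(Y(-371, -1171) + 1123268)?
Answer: sqrt(1123629) ≈ 1060.0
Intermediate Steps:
Y(y, k) = 1103 + 2*y
sqrt(Y(-371, -1171) + 1123268) = sqrt((1103 + 2*(-371)) + 1123268) = sqrt((1103 - 742) + 1123268) = sqrt(361 + 1123268) = sqrt(1123629)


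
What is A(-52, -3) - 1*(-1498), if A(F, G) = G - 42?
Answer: 1453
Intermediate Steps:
A(F, G) = -42 + G
A(-52, -3) - 1*(-1498) = (-42 - 3) - 1*(-1498) = -45 + 1498 = 1453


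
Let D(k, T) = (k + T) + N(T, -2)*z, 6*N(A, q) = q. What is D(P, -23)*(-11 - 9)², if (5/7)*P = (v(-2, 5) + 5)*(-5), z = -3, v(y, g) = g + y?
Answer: -31200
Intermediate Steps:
N(A, q) = q/6
P = -56 (P = 7*(((5 - 2) + 5)*(-5))/5 = 7*((3 + 5)*(-5))/5 = 7*(8*(-5))/5 = (7/5)*(-40) = -56)
D(k, T) = 1 + T + k (D(k, T) = (k + T) + ((⅙)*(-2))*(-3) = (T + k) - ⅓*(-3) = (T + k) + 1 = 1 + T + k)
D(P, -23)*(-11 - 9)² = (1 - 23 - 56)*(-11 - 9)² = -78*(-20)² = -78*400 = -31200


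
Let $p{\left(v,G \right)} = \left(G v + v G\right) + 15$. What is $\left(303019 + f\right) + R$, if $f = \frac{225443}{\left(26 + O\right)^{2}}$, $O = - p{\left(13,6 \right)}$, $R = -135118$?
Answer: $\frac{3530343968}{21025} \approx 1.6791 \cdot 10^{5}$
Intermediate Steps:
$p{\left(v,G \right)} = 15 + 2 G v$ ($p{\left(v,G \right)} = \left(G v + G v\right) + 15 = 2 G v + 15 = 15 + 2 G v$)
$O = -171$ ($O = - (15 + 2 \cdot 6 \cdot 13) = - (15 + 156) = \left(-1\right) 171 = -171$)
$f = \frac{225443}{21025}$ ($f = \frac{225443}{\left(26 - 171\right)^{2}} = \frac{225443}{\left(-145\right)^{2}} = \frac{225443}{21025} \approx 10.723$)
$\left(303019 + f\right) + R = \left(303019 + \frac{225443}{21025}\right) - 135118 = \frac{6371199918}{21025} - 135118 = \frac{3530343968}{21025}$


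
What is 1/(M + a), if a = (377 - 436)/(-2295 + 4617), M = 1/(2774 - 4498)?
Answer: -2001564/52019 ≈ -38.478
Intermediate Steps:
M = -1/1724 (M = 1/(-1724) = -1/1724 ≈ -0.00058005)
a = -59/2322 ≈ -0.025409
1/(M + a) = 1/(-1/1724 - 59/2322) = 1/(-52019/2001564) = -2001564/52019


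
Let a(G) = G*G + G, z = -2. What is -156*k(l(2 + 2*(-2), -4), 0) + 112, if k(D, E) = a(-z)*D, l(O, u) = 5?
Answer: -4568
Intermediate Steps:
a(G) = G + G² (a(G) = G² + G = G + G²)
k(D, E) = 6*D (k(D, E) = ((-1*(-2))*(1 - 1*(-2)))*D = (2*(1 + 2))*D = (2*3)*D = 6*D)
-156*k(l(2 + 2*(-2), -4), 0) + 112 = -936*5 + 112 = -156*30 + 112 = -4680 + 112 = -4568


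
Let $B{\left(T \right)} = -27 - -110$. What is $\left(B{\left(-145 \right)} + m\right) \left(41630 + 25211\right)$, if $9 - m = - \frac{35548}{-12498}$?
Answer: $\frac{37239393694}{6249} \approx 5.9593 \cdot 10^{6}$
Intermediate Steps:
$B{\left(T \right)} = 83$ ($B{\left(T \right)} = -27 + 110 = 83$)
$m = \frac{38467}{6249}$ ($m = 9 - - \frac{35548}{-12498} = 9 - \left(-35548\right) \left(- \frac{1}{12498}\right) = 9 - \frac{17774}{6249} = \frac{38467}{6249} \approx 6.1557$)
$\left(B{\left(-145 \right)} + m\right) \left(41630 + 25211\right) = \left(83 + \frac{38467}{6249}\right) \left(41630 + 25211\right) = \frac{557134}{6249} \cdot 66841 = \frac{37239393694}{6249}$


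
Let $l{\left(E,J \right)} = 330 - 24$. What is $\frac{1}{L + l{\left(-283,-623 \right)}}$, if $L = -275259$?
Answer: $- \frac{1}{274953} \approx -3.637 \cdot 10^{-6}$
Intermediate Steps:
$l{\left(E,J \right)} = 306$
$\frac{1}{L + l{\left(-283,-623 \right)}} = \frac{1}{-275259 + 306} = \frac{1}{-274953} = - \frac{1}{274953}$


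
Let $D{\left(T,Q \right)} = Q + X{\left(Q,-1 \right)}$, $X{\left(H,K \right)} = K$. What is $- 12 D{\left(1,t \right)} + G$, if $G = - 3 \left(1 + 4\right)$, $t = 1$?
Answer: $-15$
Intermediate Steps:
$D{\left(T,Q \right)} = -1 + Q$ ($D{\left(T,Q \right)} = Q - 1 = -1 + Q$)
$G = -15$ ($G = \left(-3\right) 5 = -15$)
$- 12 D{\left(1,t \right)} + G = - 12 \left(-1 + 1\right) - 15 = \left(-12\right) 0 - 15 = 0 - 15 = -15$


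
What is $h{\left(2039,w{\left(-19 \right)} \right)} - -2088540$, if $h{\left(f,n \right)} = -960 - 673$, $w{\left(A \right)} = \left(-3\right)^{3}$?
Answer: $2086907$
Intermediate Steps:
$w{\left(A \right)} = -27$
$h{\left(f,n \right)} = -1633$ ($h{\left(f,n \right)} = -960 - 673 = -1633$)
$h{\left(2039,w{\left(-19 \right)} \right)} - -2088540 = -1633 - -2088540 = -1633 + 2088540 = 2086907$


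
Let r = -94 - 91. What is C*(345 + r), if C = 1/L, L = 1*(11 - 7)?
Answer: 40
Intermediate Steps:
r = -185
L = 4 (L = 1*4 = 4)
C = ¼ (C = 1/4 = ¼ ≈ 0.25000)
C*(345 + r) = (345 - 185)/4 = (¼)*160 = 40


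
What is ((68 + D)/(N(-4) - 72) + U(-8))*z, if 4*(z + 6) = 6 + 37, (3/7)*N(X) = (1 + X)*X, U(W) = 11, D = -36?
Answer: 2147/44 ≈ 48.795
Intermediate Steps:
N(X) = 7*X*(1 + X)/3 (N(X) = 7*((1 + X)*X)/3 = 7*(X*(1 + X))/3 = 7*X*(1 + X)/3)
z = 19/4 (z = -6 + (6 + 37)/4 = -6 + (1/4)*43 = -6 + 43/4 = 19/4 ≈ 4.7500)
((68 + D)/(N(-4) - 72) + U(-8))*z = ((68 - 36)/((7/3)*(-4)*(1 - 4) - 72) + 11)*(19/4) = (32/((7/3)*(-4)*(-3) - 72) + 11)*(19/4) = (32/(28 - 72) + 11)*(19/4) = (32/(-44) + 11)*(19/4) = (32*(-1/44) + 11)*(19/4) = (-8/11 + 11)*(19/4) = (113/11)*(19/4) = 2147/44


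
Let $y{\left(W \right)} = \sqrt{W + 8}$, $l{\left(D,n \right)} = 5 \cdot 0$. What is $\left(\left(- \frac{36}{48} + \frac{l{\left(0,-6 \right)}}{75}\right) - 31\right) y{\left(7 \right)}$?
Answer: $- \frac{127 \sqrt{15}}{4} \approx -122.97$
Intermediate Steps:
$l{\left(D,n \right)} = 0$
$y{\left(W \right)} = \sqrt{8 + W}$
$\left(\left(- \frac{36}{48} + \frac{l{\left(0,-6 \right)}}{75}\right) - 31\right) y{\left(7 \right)} = \left(\left(- \frac{36}{48} + \frac{0}{75}\right) - 31\right) \sqrt{8 + 7} = \left(\left(\left(-36\right) \frac{1}{48} + 0 \cdot \frac{1}{75}\right) - 31\right) \sqrt{15} = \left(\left(- \frac{3}{4} + 0\right) - 31\right) \sqrt{15} = \left(- \frac{3}{4} - 31\right) \sqrt{15} = - \frac{127 \sqrt{15}}{4}$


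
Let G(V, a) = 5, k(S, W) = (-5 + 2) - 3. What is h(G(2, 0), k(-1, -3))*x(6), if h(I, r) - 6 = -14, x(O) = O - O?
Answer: 0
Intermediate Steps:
k(S, W) = -6 (k(S, W) = -3 - 3 = -6)
x(O) = 0
h(I, r) = -8 (h(I, r) = 6 - 14 = -8)
h(G(2, 0), k(-1, -3))*x(6) = -8*0 = 0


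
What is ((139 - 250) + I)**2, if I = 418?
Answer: 94249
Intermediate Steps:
((139 - 250) + I)**2 = ((139 - 250) + 418)**2 = (-111 + 418)**2 = 307**2 = 94249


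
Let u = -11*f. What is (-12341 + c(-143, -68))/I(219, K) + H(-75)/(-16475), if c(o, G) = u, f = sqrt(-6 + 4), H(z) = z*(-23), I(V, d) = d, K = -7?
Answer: 1161748/659 + 11*I*sqrt(2)/7 ≈ 1762.9 + 2.2223*I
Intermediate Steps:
H(z) = -23*z
f = I*sqrt(2) (f = sqrt(-2) = I*sqrt(2) ≈ 1.4142*I)
u = -11*I*sqrt(2) ≈ -15.556*I
c(o, G) = -11*I*sqrt(2)
(-12341 + c(-143, -68))/I(219, K) + H(-75)/(-16475) = (-12341 - 11*I*sqrt(2))/(-7) - 23*(-75)/(-16475) = (-12341 - 11*I*sqrt(2))*(-1/7) + 1725*(-1/16475) = (1763 + 11*I*sqrt(2)/7) - 69/659 = 1161748/659 + 11*I*sqrt(2)/7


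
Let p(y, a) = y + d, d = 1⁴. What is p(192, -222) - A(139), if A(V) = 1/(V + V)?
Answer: 53653/278 ≈ 193.00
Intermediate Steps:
A(V) = 1/(2*V)
d = 1
p(y, a) = 1 + y (p(y, a) = y + 1 = 1 + y)
p(192, -222) - A(139) = (1 + 192) - 1/(2*139) = 193 - 1/(2*139) = 193 - 1*1/278 = 193 - 1/278 = 53653/278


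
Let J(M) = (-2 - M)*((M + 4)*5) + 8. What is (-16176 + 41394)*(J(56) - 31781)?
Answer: -1240044714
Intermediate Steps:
J(M) = 8 + (-2 - M)*(20 + 5*M) (J(M) = (-2 - M)*((4 + M)*5) + 8 = (-2 - M)*(20 + 5*M) + 8 = 8 + (-2 - M)*(20 + 5*M))
(-16176 + 41394)*(J(56) - 31781) = (-16176 + 41394)*((-32 - 30*56 - 5*56**2) - 31781) = 25218*((-32 - 1680 - 5*3136) - 31781) = 25218*((-32 - 1680 - 15680) - 31781) = 25218*(-17392 - 31781) = 25218*(-49173) = -1240044714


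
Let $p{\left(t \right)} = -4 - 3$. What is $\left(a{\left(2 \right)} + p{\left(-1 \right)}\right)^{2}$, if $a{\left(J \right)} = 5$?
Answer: $4$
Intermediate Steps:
$p{\left(t \right)} = -7$ ($p{\left(t \right)} = -4 - 3 = -7$)
$\left(a{\left(2 \right)} + p{\left(-1 \right)}\right)^{2} = \left(5 - 7\right)^{2} = \left(-2\right)^{2} = 4$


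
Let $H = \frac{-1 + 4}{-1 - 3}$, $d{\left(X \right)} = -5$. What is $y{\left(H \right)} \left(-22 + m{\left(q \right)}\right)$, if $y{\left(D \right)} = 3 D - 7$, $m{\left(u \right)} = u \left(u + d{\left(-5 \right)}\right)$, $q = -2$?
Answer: $74$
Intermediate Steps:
$m{\left(u \right)} = u \left(-5 + u\right)$ ($m{\left(u \right)} = u \left(u - 5\right) = u \left(-5 + u\right)$)
$H = - \frac{3}{4}$ ($H = \frac{3}{-4} = 3 \left(- \frac{1}{4}\right) = - \frac{3}{4} \approx -0.75$)
$y{\left(D \right)} = -7 + 3 D$
$y{\left(H \right)} \left(-22 + m{\left(q \right)}\right) = \left(-7 + 3 \left(- \frac{3}{4}\right)\right) \left(-22 - 2 \left(-5 - 2\right)\right) = \left(-7 - \frac{9}{4}\right) \left(-22 - -14\right) = - \frac{37 \left(-22 + 14\right)}{4} = \left(- \frac{37}{4}\right) \left(-8\right) = 74$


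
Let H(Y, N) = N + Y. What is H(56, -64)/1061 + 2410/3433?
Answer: 2529546/3642413 ≈ 0.69447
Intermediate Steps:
H(56, -64)/1061 + 2410/3433 = (-64 + 56)/1061 + 2410/3433 = -8*1/1061 + 2410*(1/3433) = -8/1061 + 2410/3433 = 2529546/3642413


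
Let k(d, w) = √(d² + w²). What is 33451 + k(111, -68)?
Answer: 33451 + √16945 ≈ 33581.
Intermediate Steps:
33451 + k(111, -68) = 33451 + √(111² + (-68)²) = 33451 + √(12321 + 4624) = 33451 + √16945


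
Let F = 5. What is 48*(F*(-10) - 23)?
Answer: -3504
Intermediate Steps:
48*(F*(-10) - 23) = 48*(5*(-10) - 23) = 48*(-50 - 23) = 48*(-73) = -3504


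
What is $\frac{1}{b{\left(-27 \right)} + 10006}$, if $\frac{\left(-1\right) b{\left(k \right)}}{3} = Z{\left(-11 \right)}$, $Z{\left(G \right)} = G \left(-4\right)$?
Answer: $\frac{1}{9874} \approx 0.00010128$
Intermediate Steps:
$Z{\left(G \right)} = - 4 G$
$b{\left(k \right)} = -132$ ($b{\left(k \right)} = - 3 \left(\left(-4\right) \left(-11\right)\right) = \left(-3\right) 44 = -132$)
$\frac{1}{b{\left(-27 \right)} + 10006} = \frac{1}{-132 + 10006} = \frac{1}{9874}$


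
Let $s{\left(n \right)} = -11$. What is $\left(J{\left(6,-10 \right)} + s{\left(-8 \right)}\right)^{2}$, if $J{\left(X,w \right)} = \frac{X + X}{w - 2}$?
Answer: $144$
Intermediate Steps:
$J{\left(X,w \right)} = \frac{2 X}{-2 + w}$
$\left(J{\left(6,-10 \right)} + s{\left(-8 \right)}\right)^{2} = \left(2 \cdot 6 \frac{1}{-2 - 10} - 11\right)^{2} = \left(2 \cdot 6 \frac{1}{-12} - 11\right)^{2} = \left(2 \cdot 6 \left(- \frac{1}{12}\right) - 11\right)^{2} = \left(-1 - 11\right)^{2} = \left(-12\right)^{2} = 144$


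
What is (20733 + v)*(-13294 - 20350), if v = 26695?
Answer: -1595667632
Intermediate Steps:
(20733 + v)*(-13294 - 20350) = (20733 + 26695)*(-13294 - 20350) = 47428*(-33644) = -1595667632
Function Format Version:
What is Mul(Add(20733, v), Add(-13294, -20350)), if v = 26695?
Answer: -1595667632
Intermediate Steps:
Mul(Add(20733, v), Add(-13294, -20350)) = Mul(Add(20733, 26695), Add(-13294, -20350)) = Mul(47428, -33644) = -1595667632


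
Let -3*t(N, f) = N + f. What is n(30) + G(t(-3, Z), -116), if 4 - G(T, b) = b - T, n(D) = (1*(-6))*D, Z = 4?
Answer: -181/3 ≈ -60.333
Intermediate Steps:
n(D) = -6*D
t(N, f) = -N/3 - f/3 (t(N, f) = -(N + f)/3 = -N/3 - f/3)
G(T, b) = 4 + T - b (G(T, b) = 4 - (b - T) = 4 + (T - b) = 4 + T - b)
n(30) + G(t(-3, Z), -116) = -6*30 + (4 + (-1/3*(-3) - 1/3*4) - 1*(-116)) = -180 + (4 + (1 - 4/3) + 116) = -180 + (4 - 1/3 + 116) = -180 + 359/3 = -181/3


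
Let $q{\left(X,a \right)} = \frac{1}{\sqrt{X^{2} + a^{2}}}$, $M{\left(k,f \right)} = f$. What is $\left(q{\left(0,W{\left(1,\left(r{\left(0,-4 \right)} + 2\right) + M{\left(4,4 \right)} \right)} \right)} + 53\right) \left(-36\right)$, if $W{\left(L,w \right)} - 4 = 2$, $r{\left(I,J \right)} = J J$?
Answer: $-1914$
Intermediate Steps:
$r{\left(I,J \right)} = J^{2}$
$W{\left(L,w \right)} = 6$ ($W{\left(L,w \right)} = 4 + 2 = 6$)
$q{\left(X,a \right)} = \frac{1}{\sqrt{X^{2} + a^{2}}}$
$\left(q{\left(0,W{\left(1,\left(r{\left(0,-4 \right)} + 2\right) + M{\left(4,4 \right)} \right)} \right)} + 53\right) \left(-36\right) = \left(\frac{1}{\sqrt{0^{2} + 6^{2}}} + 53\right) \left(-36\right) = \left(\frac{1}{\sqrt{0 + 36}} + 53\right) \left(-36\right) = \left(\frac{1}{\sqrt{36}} + 53\right) \left(-36\right) = \left(\frac{1}{6} + 53\right) \left(-36\right) = \frac{319}{6} \left(-36\right) = -1914$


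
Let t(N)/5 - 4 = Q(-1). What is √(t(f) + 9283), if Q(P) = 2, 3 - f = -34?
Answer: √9313 ≈ 96.504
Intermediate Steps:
f = 37 (f = 3 - 1*(-34) = 3 + 34 = 37)
t(N) = 30 (t(N) = 20 + 5*2 = 20 + 10 = 30)
√(t(f) + 9283) = √(30 + 9283) = √9313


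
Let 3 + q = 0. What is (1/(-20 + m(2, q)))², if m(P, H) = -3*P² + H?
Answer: 1/1225 ≈ 0.00081633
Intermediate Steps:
q = -3 (q = -3 + 0 = -3)
m(P, H) = H - 3*P²
(1/(-20 + m(2, q)))² = (1/(-20 + (-3 - 3*2²)))² = (1/(-20 + (-3 - 3*4)))² = (1/(-20 + (-3 - 12)))² = (1/(-20 - 15))² = (1/(-35))² = (-1/35)² = 1/1225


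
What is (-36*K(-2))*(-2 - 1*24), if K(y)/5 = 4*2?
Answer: 37440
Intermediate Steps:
K(y) = 40 (K(y) = 5*(4*2) = 5*8 = 40)
(-36*K(-2))*(-2 - 1*24) = (-36*40)*(-2 - 1*24) = -1440*(-2 - 24) = -1440*(-26) = 37440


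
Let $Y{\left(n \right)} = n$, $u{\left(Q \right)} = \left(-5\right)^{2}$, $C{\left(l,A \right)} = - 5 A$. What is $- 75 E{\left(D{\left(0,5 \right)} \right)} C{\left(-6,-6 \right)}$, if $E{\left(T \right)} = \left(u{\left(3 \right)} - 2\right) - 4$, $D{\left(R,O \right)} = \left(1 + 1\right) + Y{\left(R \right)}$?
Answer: $-42750$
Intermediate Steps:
$u{\left(Q \right)} = 25$
$D{\left(R,O \right)} = 2 + R$ ($D{\left(R,O \right)} = \left(1 + 1\right) + R = 2 + R$)
$E{\left(T \right)} = 19$ ($E{\left(T \right)} = \left(25 - 2\right) - 4 = 23 - 4 = 19$)
$- 75 E{\left(D{\left(0,5 \right)} \right)} C{\left(-6,-6 \right)} = \left(-75\right) 19 \left(\left(-5\right) \left(-6\right)\right) = \left(-1425\right) 30 = -42750$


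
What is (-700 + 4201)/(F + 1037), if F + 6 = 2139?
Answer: 3501/3170 ≈ 1.1044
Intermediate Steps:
F = 2133 (F = -6 + 2139 = 2133)
(-700 + 4201)/(F + 1037) = (-700 + 4201)/(2133 + 1037) = 3501/3170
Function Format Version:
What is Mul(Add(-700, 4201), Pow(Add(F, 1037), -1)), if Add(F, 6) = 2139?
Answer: Rational(3501, 3170) ≈ 1.1044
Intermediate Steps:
F = 2133 (F = Add(-6, 2139) = 2133)
Mul(Add(-700, 4201), Pow(Add(F, 1037), -1)) = Mul(Add(-700, 4201), Pow(Add(2133, 1037), -1)) = Mul(3501, Pow(3170, -1)) = Mul(3501, Rational(1, 3170)) = Rational(3501, 3170)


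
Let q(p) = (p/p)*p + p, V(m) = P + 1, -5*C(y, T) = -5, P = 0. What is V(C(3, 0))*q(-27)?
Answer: -54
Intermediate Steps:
C(y, T) = 1 (C(y, T) = -⅕*(-5) = 1)
V(m) = 1 (V(m) = 0 + 1 = 1)
q(p) = 2*p (q(p) = 1*p + p = p + p = 2*p)
V(C(3, 0))*q(-27) = 1*(2*(-27)) = 1*(-54) = -54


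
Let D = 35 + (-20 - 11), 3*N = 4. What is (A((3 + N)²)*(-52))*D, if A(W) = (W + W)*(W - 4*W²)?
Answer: 7924877792/729 ≈ 1.0871e+7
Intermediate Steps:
N = 4/3 (N = (⅓)*4 = 4/3 ≈ 1.3333)
D = 4 (D = 35 - 31 = 4)
A(W) = 2*W*(W - 4*W²) (A(W) = (2*W)*(W - 4*W²) = 2*W*(W - 4*W²))
(A((3 + N)²)*(-52))*D = ((((3 + 4/3)²)²*(2 - 8*(3 + 4/3)²))*(-52))*4 = ((((13/3)²)²*(2 - 8*(13/3)²))*(-52))*4 = (((169/9)²*(2 - 8*169/9))*(-52))*4 = ((28561*(2 - 1352/9)/81)*(-52))*4 = (((28561/81)*(-1334/9))*(-52))*4 = -38100374/729*(-52)*4 = (1981219448/729)*4 = 7924877792/729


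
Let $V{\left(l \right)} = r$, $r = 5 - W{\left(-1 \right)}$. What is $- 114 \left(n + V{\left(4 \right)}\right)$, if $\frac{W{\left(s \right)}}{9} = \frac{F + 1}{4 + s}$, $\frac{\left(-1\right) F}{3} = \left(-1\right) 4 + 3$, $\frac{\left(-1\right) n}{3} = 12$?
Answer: $4902$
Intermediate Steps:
$n = -36$ ($n = \left(-3\right) 12 = -36$)
$F = 3$ ($F = - 3 \left(\left(-1\right) 4 + 3\right) = - 3 \left(-4 + 3\right) = \left(-3\right) \left(-1\right) = 3$)
$W{\left(s \right)} = \frac{36}{4 + s}$ ($W{\left(s \right)} = 9 \frac{3 + 1}{4 + s} = 9 \frac{4}{4 + s} = \frac{36}{4 + s}$)
$r = -7$ ($r = 5 - \frac{36}{4 - 1} = 5 - \frac{36}{3} = 5 - 36 \cdot \frac{1}{3} = 5 - 12 = -7$)
$V{\left(l \right)} = -7$
$- 114 \left(n + V{\left(4 \right)}\right) = - 114 \left(-36 - 7\right) = \left(-114\right) \left(-43\right) = 4902$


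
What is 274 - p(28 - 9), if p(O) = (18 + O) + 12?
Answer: 225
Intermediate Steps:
p(O) = 30 + O
274 - p(28 - 9) = 274 - (30 + (28 - 9)) = 274 - (30 + 19) = 274 - 1*49 = 274 - 49 = 225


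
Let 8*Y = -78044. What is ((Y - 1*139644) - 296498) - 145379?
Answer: -1182553/2 ≈ -5.9128e+5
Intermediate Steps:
Y = -19511/2 (Y = (⅛)*(-78044) = -19511/2 ≈ -9755.5)
((Y - 1*139644) - 296498) - 145379 = ((-19511/2 - 1*139644) - 296498) - 145379 = ((-19511/2 - 139644) - 296498) - 145379 = (-298799/2 - 296498) - 145379 = -891795/2 - 145379 = -1182553/2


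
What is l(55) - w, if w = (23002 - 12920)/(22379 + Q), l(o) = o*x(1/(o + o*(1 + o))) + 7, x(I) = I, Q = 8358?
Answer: 11720126/1752009 ≈ 6.6895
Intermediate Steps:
l(o) = 7 + o/(o + o*(1 + o)) (l(o) = o/(o + o*(1 + o)) + 7 = 7 + o/(o + o*(1 + o)))
w = 10082/30737 (w = (23002 - 12920)/(22379 + 8358) = 10082/30737 ≈ 0.32801)
l(55) - w = (15 + 7*55)/(2 + 55) - 1*10082/30737 = (15 + 385)/57 - 10082/30737 = (1/57)*400 - 10082/30737 = 400/57 - 10082/30737 = 11720126/1752009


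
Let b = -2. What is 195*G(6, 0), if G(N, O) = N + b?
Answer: 780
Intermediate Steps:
G(N, O) = -2 + N (G(N, O) = N - 2 = -2 + N)
195*G(6, 0) = 195*(-2 + 6) = 195*4 = 780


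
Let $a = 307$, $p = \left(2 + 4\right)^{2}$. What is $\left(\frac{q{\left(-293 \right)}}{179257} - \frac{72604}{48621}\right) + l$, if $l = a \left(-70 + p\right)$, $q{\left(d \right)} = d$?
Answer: $- \frac{90987031704667}{8715654597} \approx -10440.0$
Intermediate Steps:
$p = 36$ ($p = 6^{2} = 36$)
$l = -10438$ ($l = 307 \left(-70 + 36\right) = 307 \left(-34\right) = -10438$)
$\left(\frac{q{\left(-293 \right)}}{179257} - \frac{72604}{48621}\right) + l = \left(- \frac{293}{179257} - \frac{72604}{48621}\right) - 10438 = - \frac{13029021181}{8715654597} - 10438 = - \frac{90987031704667}{8715654597}$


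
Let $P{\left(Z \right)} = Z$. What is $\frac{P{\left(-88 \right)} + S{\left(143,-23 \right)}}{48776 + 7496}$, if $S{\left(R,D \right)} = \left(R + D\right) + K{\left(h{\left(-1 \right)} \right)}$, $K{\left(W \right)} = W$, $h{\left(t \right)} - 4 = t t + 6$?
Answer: $\frac{43}{56272} \approx 0.00076415$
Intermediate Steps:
$h{\left(t \right)} = 10 + t^{2}$ ($h{\left(t \right)} = 4 + \left(t t + 6\right) = 4 + \left(t^{2} + 6\right) = 4 + \left(6 + t^{2}\right) = 10 + t^{2}$)
$S{\left(R,D \right)} = 11 + D + R$ ($S{\left(R,D \right)} = \left(R + D\right) + \left(10 + \left(-1\right)^{2}\right) = \left(D + R\right) + \left(10 + 1\right) = \left(D + R\right) + 11 = 11 + D + R$)
$\frac{P{\left(-88 \right)} + S{\left(143,-23 \right)}}{48776 + 7496} = \frac{-88 + \left(11 - 23 + 143\right)}{48776 + 7496} = \frac{-88 + 131}{56272} = 43 \cdot \frac{1}{56272} = \frac{43}{56272}$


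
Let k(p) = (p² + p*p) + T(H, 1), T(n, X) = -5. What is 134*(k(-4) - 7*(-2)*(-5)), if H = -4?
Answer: -5762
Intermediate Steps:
k(p) = -5 + 2*p² (k(p) = (p² + p*p) - 5 = (p² + p²) - 5 = 2*p² - 5 = -5 + 2*p²)
134*(k(-4) - 7*(-2)*(-5)) = 134*((-5 + 2*(-4)²) - 7*(-2)*(-5)) = 134*((-5 + 2*16) + 14*(-5)) = 134*((-5 + 32) - 70) = 134*(27 - 70) = 134*(-43) = -5762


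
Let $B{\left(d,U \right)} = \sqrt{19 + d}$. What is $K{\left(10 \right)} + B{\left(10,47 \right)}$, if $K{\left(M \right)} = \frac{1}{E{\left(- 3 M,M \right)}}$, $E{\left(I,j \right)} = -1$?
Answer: $-1 + \sqrt{29} \approx 4.3852$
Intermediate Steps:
$K{\left(M \right)} = -1$ ($K{\left(M \right)} = \frac{1}{-1} = -1$)
$K{\left(10 \right)} + B{\left(10,47 \right)} = -1 + \sqrt{19 + 10} = -1 + \sqrt{29}$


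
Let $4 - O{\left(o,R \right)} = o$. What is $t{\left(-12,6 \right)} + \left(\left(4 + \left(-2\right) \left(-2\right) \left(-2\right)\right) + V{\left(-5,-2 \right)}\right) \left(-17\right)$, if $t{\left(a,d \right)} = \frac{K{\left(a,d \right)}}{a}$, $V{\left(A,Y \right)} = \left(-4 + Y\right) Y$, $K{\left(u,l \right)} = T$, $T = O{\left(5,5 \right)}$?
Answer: $- \frac{1631}{12} \approx -135.92$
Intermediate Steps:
$O{\left(o,R \right)} = 4 - o$
$T = -1$ ($T = 4 - 5 = -1$)
$K{\left(u,l \right)} = -1$
$V{\left(A,Y \right)} = Y \left(-4 + Y\right)$
$t{\left(a,d \right)} = - \frac{1}{a}$
$t{\left(-12,6 \right)} + \left(\left(4 + \left(-2\right) \left(-2\right) \left(-2\right)\right) + V{\left(-5,-2 \right)}\right) \left(-17\right) = - \frac{1}{-12} + \left(\left(4 + \left(-2\right) \left(-2\right) \left(-2\right)\right) - 2 \left(-4 - 2\right)\right) \left(-17\right) = \left(-1\right) \left(- \frac{1}{12}\right) + \left(\left(4 + 4 \left(-2\right)\right) - -12\right) \left(-17\right) = \frac{1}{12} + \left(\left(4 - 8\right) + 12\right) \left(-17\right) = \frac{1}{12} + \left(-4 + 12\right) \left(-17\right) = \frac{1}{12} + 8 \left(-17\right) = \frac{1}{12} - 136 = - \frac{1631}{12}$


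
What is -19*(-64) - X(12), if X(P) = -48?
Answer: 1264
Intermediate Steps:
-19*(-64) - X(12) = -19*(-64) - 1*(-48) = 1216 + 48 = 1264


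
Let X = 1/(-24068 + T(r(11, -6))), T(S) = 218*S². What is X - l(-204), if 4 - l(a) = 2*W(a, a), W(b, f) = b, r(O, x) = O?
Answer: -951719/2310 ≈ -412.00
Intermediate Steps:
X = 1/2310 (X = 1/(-24068 + 218*11²) = 1/(-24068 + 218*121) = 1/(-24068 + 26378) = 1/2310 ≈ 0.00043290)
l(a) = 4 - 2*a
X - l(-204) = 1/2310 - (4 - 2*(-204)) = 1/2310 - (4 + 408) = 1/2310 - 1*412 = 1/2310 - 412 = -951719/2310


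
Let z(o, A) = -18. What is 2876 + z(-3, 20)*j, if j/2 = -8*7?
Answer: 4892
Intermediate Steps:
j = -112 (j = 2*(-8*7) = 2*(-56) = -112)
2876 + z(-3, 20)*j = 2876 - 18*(-112) = 2876 + 2016 = 4892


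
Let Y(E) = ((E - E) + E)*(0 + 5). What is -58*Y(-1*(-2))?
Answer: -580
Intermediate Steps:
Y(E) = 5*E (Y(E) = (0 + E)*5 = E*5 = 5*E)
-58*Y(-1*(-2)) = -290*(-1*(-2)) = -290*2 = -58*10 = -580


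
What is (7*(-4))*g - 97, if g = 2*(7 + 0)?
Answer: -489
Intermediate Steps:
g = 14 (g = 2*7 = 14)
(7*(-4))*g - 97 = (7*(-4))*14 - 97 = -28*14 - 97 = -392 - 97 = -489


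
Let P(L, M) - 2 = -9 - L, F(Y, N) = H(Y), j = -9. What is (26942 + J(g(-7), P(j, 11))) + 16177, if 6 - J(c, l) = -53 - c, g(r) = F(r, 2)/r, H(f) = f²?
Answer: 43171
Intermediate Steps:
F(Y, N) = Y²
g(r) = r (g(r) = r²/r = r)
P(L, M) = -7 - L (P(L, M) = 2 + (-9 - L) = -7 - L)
J(c, l) = 59 + c (J(c, l) = 6 - (-53 - c) = 6 + (53 + c) = 59 + c)
(26942 + J(g(-7), P(j, 11))) + 16177 = (26942 + (59 - 7)) + 16177 = (26942 + 52) + 16177 = 26994 + 16177 = 43171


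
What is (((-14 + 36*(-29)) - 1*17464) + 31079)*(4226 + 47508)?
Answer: 649623838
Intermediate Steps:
(((-14 + 36*(-29)) - 1*17464) + 31079)*(4226 + 47508) = (((-14 - 1044) - 17464) + 31079)*51734 = ((-1058 - 17464) + 31079)*51734 = (-18522 + 31079)*51734 = 12557*51734 = 649623838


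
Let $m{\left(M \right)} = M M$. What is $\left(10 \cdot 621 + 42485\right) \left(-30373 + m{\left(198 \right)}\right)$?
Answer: $430025545$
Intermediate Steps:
$m{\left(M \right)} = M^{2}$
$\left(10 \cdot 621 + 42485\right) \left(-30373 + m{\left(198 \right)}\right) = \left(10 \cdot 621 + 42485\right) \left(-30373 + 198^{2}\right) = \left(6210 + 42485\right) \left(-30373 + 39204\right) = 48695 \cdot 8831 = 430025545$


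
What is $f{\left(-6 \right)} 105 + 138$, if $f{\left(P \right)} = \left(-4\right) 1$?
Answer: $-282$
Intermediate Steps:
$f{\left(P \right)} = -4$
$f{\left(-6 \right)} 105 + 138 = \left(-4\right) 105 + 138 = -420 + 138 = -282$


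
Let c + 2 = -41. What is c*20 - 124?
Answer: -984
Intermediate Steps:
c = -43 (c = -2 - 41 = -43)
c*20 - 124 = -43*20 - 124 = -860 - 124 = -984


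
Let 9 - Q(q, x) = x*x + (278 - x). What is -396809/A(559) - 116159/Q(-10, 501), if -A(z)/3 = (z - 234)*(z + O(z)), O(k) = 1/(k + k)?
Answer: 14002266850181/11754100991025 ≈ 1.1913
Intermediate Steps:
O(k) = 1/(2*k)
A(z) = -3*(-234 + z)*(z + 1/(2*z)) (A(z) = -3*(z - 234)*(z + 1/(2*z)) = -3*(-234 + z)*(z + 1/(2*z)))
Q(q, x) = -269 + x - x² (Q(q, x) = 9 - (x*x + (278 - x)) = 9 - (x² + (278 - x)) = 9 - (278 + x² - x) = 9 + (-278 + x - x²) = -269 + x - x²)
-396809/A(559) - 116159/Q(-10, 501) = -396809/(-3/2 - 3*559² + 351/559 + 702*559) - 116159/(-269 + 501 - 1*501²) = -396809/(-3/2 - 3*312481 + 351*(1/559) + 392418) - 116159/(-269 + 501 - 1*251001) = -396809/(-3/2 - 937443 + 27/43 + 392418) - 116159/(-269 + 501 - 251001) = -396809/(-46872225/86) - 116159/(-250769) = -396809*(-86/46872225) - 116159*(-1/250769) = 34125574/46872225 + 116159/250769 = 14002266850181/11754100991025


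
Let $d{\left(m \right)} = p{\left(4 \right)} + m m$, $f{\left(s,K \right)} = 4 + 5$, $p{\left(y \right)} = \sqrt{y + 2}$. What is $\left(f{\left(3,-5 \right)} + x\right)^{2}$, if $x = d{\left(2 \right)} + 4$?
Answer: $\left(17 + \sqrt{6}\right)^{2} \approx 378.28$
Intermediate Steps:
$p{\left(y \right)} = \sqrt{2 + y}$
$f{\left(s,K \right)} = 9$
$d{\left(m \right)} = \sqrt{6} + m^{2}$ ($d{\left(m \right)} = \sqrt{2 + 4} + m m = \sqrt{6} + m^{2}$)
$x = 8 + \sqrt{6}$ ($x = \left(\sqrt{6} + 2^{2}\right) + 4 = \left(\sqrt{6} + 4\right) + 4 = \left(4 + \sqrt{6}\right) + 4 = 8 + \sqrt{6} \approx 10.449$)
$\left(f{\left(3,-5 \right)} + x\right)^{2} = \left(9 + \left(8 + \sqrt{6}\right)\right)^{2} = \left(17 + \sqrt{6}\right)^{2}$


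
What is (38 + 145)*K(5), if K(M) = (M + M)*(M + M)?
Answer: 18300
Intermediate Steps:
K(M) = 4*M**2 (K(M) = (2*M)*(2*M) = 4*M**2)
(38 + 145)*K(5) = (38 + 145)*(4*5**2) = 183*(4*25) = 183*100 = 18300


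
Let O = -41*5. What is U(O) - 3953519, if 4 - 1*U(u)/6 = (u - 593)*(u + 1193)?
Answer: 777049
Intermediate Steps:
O = -205
U(u) = 24 - 6*(-593 + u)*(1193 + u) (U(u) = 24 - 6*(u - 593)*(u + 1193) = 24 - 6*(-593 + u)*(1193 + u))
U(O) - 3953519 = (4244718 - 3600*(-205) - 6*(-205)²) - 3953519 = (4244718 + 738000 - 6*42025) - 3953519 = (4244718 + 738000 - 252150) - 3953519 = 4730568 - 3953519 = 777049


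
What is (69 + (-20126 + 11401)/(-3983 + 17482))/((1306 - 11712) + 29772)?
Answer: 461353/130710817 ≈ 0.0035296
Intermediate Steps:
(69 + (-20126 + 11401)/(-3983 + 17482))/((1306 - 11712) + 29772) = (69 - 8725/13499)/(-10406 + 29772) = (69 - 8725*1/13499)/19366 = (69 - 8725/13499)*(1/19366) = (922706/13499)*(1/19366) = 461353/130710817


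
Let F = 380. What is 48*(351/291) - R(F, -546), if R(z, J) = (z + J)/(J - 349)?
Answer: 5010218/86815 ≈ 57.711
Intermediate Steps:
R(z, J) = (J + z)/(-349 + J)
48*(351/291) - R(F, -546) = 48*(351/291) - (-546 + 380)/(-349 - 546) = 48*(351*(1/291)) - (-166)/(-895) = 48*(117/97) - (-1)*(-166)/895 = 5616/97 - 1*166/895 = 5616/97 - 166/895 = 5010218/86815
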